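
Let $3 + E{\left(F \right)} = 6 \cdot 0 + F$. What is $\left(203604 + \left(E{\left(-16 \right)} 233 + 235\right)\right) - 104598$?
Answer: $94814$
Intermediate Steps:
$E{\left(F \right)} = -3 + F$ ($E{\left(F \right)} = -3 + \left(6 \cdot 0 + F\right) = -3 + \left(0 + F\right) = -3 + F$)
$\left(203604 + \left(E{\left(-16 \right)} 233 + 235\right)\right) - 104598 = \left(203604 + \left(\left(-3 - 16\right) 233 + 235\right)\right) - 104598 = \left(203604 + \left(\left(-19\right) 233 + 235\right)\right) + \left(-131066 + 26468\right) = \left(203604 + \left(-4427 + 235\right)\right) - 104598 = \left(203604 - 4192\right) - 104598 = 199412 - 104598 = 94814$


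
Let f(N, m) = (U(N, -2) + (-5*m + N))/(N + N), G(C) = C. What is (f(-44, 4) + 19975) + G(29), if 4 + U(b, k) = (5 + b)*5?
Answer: 1760615/88 ≈ 20007.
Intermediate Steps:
U(b, k) = 21 + 5*b (U(b, k) = -4 + (5 + b)*5 = -4 + (25 + 5*b) = 21 + 5*b)
f(N, m) = (21 - 5*m + 6*N)/(2*N) (f(N, m) = ((21 + 5*N) + (-5*m + N))/(N + N) = ((21 + 5*N) + (N - 5*m))/((2*N)) = (21 - 5*m + 6*N)*(1/(2*N)) = (21 - 5*m + 6*N)/(2*N))
(f(-44, 4) + 19975) + G(29) = ((1/2)*(21 - 5*4 + 6*(-44))/(-44) + 19975) + 29 = ((1/2)*(-1/44)*(21 - 20 - 264) + 19975) + 29 = ((1/2)*(-1/44)*(-263) + 19975) + 29 = (263/88 + 19975) + 29 = 1758063/88 + 29 = 1760615/88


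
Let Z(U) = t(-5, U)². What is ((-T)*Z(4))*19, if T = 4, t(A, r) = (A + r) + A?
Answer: -2736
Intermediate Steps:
t(A, r) = r + 2*A
Z(U) = (-10 + U)² (Z(U) = (U + 2*(-5))² = (U - 10)² = (-10 + U)²)
((-T)*Z(4))*19 = ((-1*4)*(-10 + 4)²)*19 = -4*(-6)²*19 = -4*36*19 = -144*19 = -2736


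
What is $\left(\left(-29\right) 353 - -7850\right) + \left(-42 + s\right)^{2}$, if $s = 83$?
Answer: $-706$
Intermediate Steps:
$\left(\left(-29\right) 353 - -7850\right) + \left(-42 + s\right)^{2} = \left(\left(-29\right) 353 - -7850\right) + \left(-42 + 83\right)^{2} = \left(-10237 + \left(-2940 + 10790\right)\right) + 41^{2} = \left(-10237 + 7850\right) + 1681 = -2387 + 1681 = -706$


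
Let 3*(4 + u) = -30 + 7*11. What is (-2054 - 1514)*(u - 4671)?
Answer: 49873504/3 ≈ 1.6624e+7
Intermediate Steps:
u = 35/3 (u = -4 + (-30 + 7*11)/3 = -4 + (-30 + 77)/3 = -4 + (⅓)*47 = -4 + 47/3 = 35/3 ≈ 11.667)
(-2054 - 1514)*(u - 4671) = (-2054 - 1514)*(35/3 - 4671) = -3568*(-13978/3) = 49873504/3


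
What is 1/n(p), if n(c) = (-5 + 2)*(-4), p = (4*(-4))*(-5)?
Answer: 1/12 ≈ 0.083333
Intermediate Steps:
p = 80 (p = -16*(-5) = 80)
n(c) = 12 (n(c) = -3*(-4) = 12)
1/n(p) = 1/12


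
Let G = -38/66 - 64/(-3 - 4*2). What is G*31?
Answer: 5363/33 ≈ 162.52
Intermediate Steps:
G = 173/33 (G = -38*1/66 - 64/(-3 - 8) = -19/33 - 64/(-11) = -19/33 - 64*(-1/11) = -19/33 + 64/11 = 173/33 ≈ 5.2424)
G*31 = (173/33)*31 = 5363/33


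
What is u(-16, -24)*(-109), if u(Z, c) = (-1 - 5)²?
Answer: -3924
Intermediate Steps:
u(Z, c) = 36 (u(Z, c) = (-6)² = 36)
u(-16, -24)*(-109) = 36*(-109) = -3924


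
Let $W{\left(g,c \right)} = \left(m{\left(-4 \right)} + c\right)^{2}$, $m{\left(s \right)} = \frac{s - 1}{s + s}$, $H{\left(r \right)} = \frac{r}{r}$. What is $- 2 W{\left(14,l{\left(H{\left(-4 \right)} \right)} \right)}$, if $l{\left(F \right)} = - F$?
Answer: $- \frac{9}{32} \approx -0.28125$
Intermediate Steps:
$H{\left(r \right)} = 1$
$m{\left(s \right)} = \frac{-1 + s}{2 s}$
$W{\left(g,c \right)} = \left(\frac{5}{8} + c\right)^{2}$ ($W{\left(g,c \right)} = \left(\frac{-1 - 4}{2 \left(-4\right)} + c\right)^{2} = \left(\frac{1}{2} \left(- \frac{1}{4}\right) \left(-5\right) + c\right)^{2} = \left(\frac{5}{8} + c\right)^{2}$)
$- 2 W{\left(14,l{\left(H{\left(-4 \right)} \right)} \right)} = - 2 \frac{\left(5 + 8 \left(\left(-1\right) 1\right)\right)^{2}}{64} = - 2 \frac{\left(5 + 8 \left(-1\right)\right)^{2}}{64} = - 2 \frac{\left(5 - 8\right)^{2}}{64} = - 2 \frac{\left(-3\right)^{2}}{64} = - 2 \cdot \frac{1}{64} \cdot 9 = \left(-2\right) \frac{9}{64} = - \frac{9}{32}$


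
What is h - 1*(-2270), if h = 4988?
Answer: 7258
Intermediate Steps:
h - 1*(-2270) = 4988 - 1*(-2270) = 4988 + 2270 = 7258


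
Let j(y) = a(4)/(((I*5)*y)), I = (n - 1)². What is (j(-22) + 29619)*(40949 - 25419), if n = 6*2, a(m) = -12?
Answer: 612237484806/1331 ≈ 4.5998e+8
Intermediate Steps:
n = 12
I = 121 (I = (12 - 1)² = 11² = 121)
j(y) = -12/(605*y) (j(y) = -12*1/(605*y) = -12/(605*y))
(j(-22) + 29619)*(40949 - 25419) = (-12/605/(-22) + 29619)*(40949 - 25419) = (-12/605*(-1/22) + 29619)*15530 = (6/6655 + 29619)*15530 = (197114451/6655)*15530 = 612237484806/1331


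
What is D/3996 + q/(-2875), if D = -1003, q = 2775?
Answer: -558901/459540 ≈ -1.2162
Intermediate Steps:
D/3996 + q/(-2875) = -1003/3996 + 2775/(-2875) = -1003*1/3996 + 2775*(-1/2875) = -1003/3996 - 111/115 = -558901/459540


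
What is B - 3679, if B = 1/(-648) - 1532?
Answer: -3376729/648 ≈ -5211.0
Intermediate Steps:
B = -992737/648 (B = -1/648 - 1532 = -992737/648 ≈ -1532.0)
B - 3679 = -992737/648 - 3679 = -3376729/648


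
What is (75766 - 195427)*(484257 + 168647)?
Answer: -78127145544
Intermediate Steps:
(75766 - 195427)*(484257 + 168647) = -119661*652904 = -78127145544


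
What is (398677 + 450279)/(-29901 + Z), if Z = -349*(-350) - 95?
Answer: 424478/46077 ≈ 9.2124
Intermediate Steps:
Z = 122055 (Z = 122150 - 95 = 122055)
(398677 + 450279)/(-29901 + Z) = (398677 + 450279)/(-29901 + 122055) = 848956/92154 = 848956*(1/92154) = 424478/46077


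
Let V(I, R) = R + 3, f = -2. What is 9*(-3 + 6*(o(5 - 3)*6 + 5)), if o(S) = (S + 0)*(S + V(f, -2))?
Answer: 2187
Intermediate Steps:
V(I, R) = 3 + R
o(S) = S*(1 + S) (o(S) = (S + 0)*(S + (3 - 2)) = S*(S + 1) = S*(1 + S))
9*(-3 + 6*(o(5 - 3)*6 + 5)) = 9*(-3 + 6*(((5 - 3)*(1 + (5 - 3)))*6 + 5)) = 9*(-3 + 6*((2*(1 + 2))*6 + 5)) = 9*(-3 + 6*((2*3)*6 + 5)) = 9*(-3 + 6*(6*6 + 5)) = 9*(-3 + 6*(36 + 5)) = 9*(-3 + 6*41) = 9*(-3 + 246) = 9*243 = 2187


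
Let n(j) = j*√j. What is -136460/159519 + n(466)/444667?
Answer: -136460/159519 + 466*√466/444667 ≈ -0.83282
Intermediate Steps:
n(j) = j^(3/2)
-136460/159519 + n(466)/444667 = -136460/159519 + 466^(3/2)/444667 = -136460*1/159519 + (466*√466)*(1/444667) = -136460/159519 + 466*√466/444667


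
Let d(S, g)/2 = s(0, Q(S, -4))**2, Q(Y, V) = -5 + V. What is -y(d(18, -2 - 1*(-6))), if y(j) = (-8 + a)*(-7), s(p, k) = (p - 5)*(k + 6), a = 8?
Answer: 0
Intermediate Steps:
s(p, k) = (-5 + p)*(6 + k)
d(S, g) = 450 (d(S, g) = 2*(-30 - 5*(-5 - 4) + 6*0 + (-5 - 4)*0)**2 = 2*(-30 - 5*(-9) + 0 - 9*0)**2 = 2*(-30 + 45 + 0 + 0)**2 = 2*15**2 = 2*225 = 450)
y(j) = 0 (y(j) = (-8 + 8)*(-7) = 0*(-7) = 0)
-y(d(18, -2 - 1*(-6))) = -1*0 = 0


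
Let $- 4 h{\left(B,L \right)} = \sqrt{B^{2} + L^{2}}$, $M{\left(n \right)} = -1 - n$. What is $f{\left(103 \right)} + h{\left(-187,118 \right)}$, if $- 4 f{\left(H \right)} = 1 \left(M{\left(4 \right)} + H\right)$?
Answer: $- \frac{49}{2} - \frac{\sqrt{48893}}{4} \approx -79.779$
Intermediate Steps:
$f{\left(H \right)} = \frac{5}{4} - \frac{H}{4}$ ($f{\left(H \right)} = - \frac{1 \left(\left(-1 - 4\right) + H\right)}{4} = - \frac{1 \left(-5 + H\right)}{4} = - \frac{-5 + H}{4} = \frac{5}{4} - \frac{H}{4}$)
$h{\left(B,L \right)} = - \frac{\sqrt{B^{2} + L^{2}}}{4}$
$f{\left(103 \right)} + h{\left(-187,118 \right)} = \left(\frac{5}{4} - \frac{103}{4}\right) - \frac{\sqrt{\left(-187\right)^{2} + 118^{2}}}{4} = \left(\frac{5}{4} - \frac{103}{4}\right) - \frac{\sqrt{34969 + 13924}}{4} = - \frac{49}{2} - \frac{\sqrt{48893}}{4}$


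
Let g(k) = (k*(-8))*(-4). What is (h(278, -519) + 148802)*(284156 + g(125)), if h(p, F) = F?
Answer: 42728636148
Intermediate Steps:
g(k) = 32*k (g(k) = -8*k*(-4) = 32*k)
(h(278, -519) + 148802)*(284156 + g(125)) = (-519 + 148802)*(284156 + 32*125) = 148283*(284156 + 4000) = 148283*288156 = 42728636148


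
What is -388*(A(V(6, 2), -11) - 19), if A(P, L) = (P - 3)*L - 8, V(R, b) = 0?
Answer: -2328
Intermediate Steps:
A(P, L) = -8 + L*(-3 + P) (A(P, L) = (-3 + P)*L - 8 = L*(-3 + P) - 8 = -8 + L*(-3 + P))
-388*(A(V(6, 2), -11) - 19) = -388*((-8 - 3*(-11) - 11*0) - 19) = -388*((-8 + 33 + 0) - 19) = -388*(25 - 19) = -388*6 = -2328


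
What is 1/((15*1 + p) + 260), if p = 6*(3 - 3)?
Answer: 1/275 ≈ 0.0036364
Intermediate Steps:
p = 0 (p = 6*0 = 0)
1/((15*1 + p) + 260) = 1/((15*1 + 0) + 260) = 1/((15 + 0) + 260) = 1/(15 + 260) = 1/275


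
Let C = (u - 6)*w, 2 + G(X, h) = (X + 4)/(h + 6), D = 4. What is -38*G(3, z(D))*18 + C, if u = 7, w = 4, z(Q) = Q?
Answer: 4466/5 ≈ 893.20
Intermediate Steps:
G(X, h) = -2 + (4 + X)/(6 + h) (G(X, h) = -2 + (X + 4)/(h + 6) = -2 + (4 + X)/(6 + h))
C = 4 (C = (7 - 6)*4 = 1*4 = 4)
-38*G(3, z(D))*18 + C = -38*(-8 + 3 - 2*4)/(6 + 4)*18 + 4 = -38*(-8 + 3 - 8)/10*18 + 4 = -38*(1/10)*(-13)*18 + 4 = -(-247)*18/5 + 4 = -38*(-117/5) + 4 = 4446/5 + 4 = 4466/5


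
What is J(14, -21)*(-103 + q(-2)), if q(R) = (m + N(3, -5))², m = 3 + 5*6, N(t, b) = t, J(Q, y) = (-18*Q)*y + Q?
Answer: 6330058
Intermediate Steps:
J(Q, y) = Q - 18*Q*y (J(Q, y) = -18*Q*y + Q = Q - 18*Q*y)
m = 33 (m = 3 + 30 = 33)
q(R) = 1296 (q(R) = (33 + 3)² = 36² = 1296)
J(14, -21)*(-103 + q(-2)) = (14*(1 - 18*(-21)))*(-103 + 1296) = (14*(1 + 378))*1193 = (14*379)*1193 = 5306*1193 = 6330058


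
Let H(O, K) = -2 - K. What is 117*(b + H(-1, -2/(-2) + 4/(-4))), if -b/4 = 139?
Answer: -65286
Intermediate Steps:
b = -556 (b = -4*139 = -556)
117*(b + H(-1, -2/(-2) + 4/(-4))) = 117*(-556 + (-2 - (-2/(-2) + 4/(-4)))) = 117*(-556 + (-2 - (-2*(-1/2) + 4*(-1/4)))) = 117*(-556 + (-2 - (1 - 1))) = 117*(-556 + (-2 - 1*0)) = 117*(-556 + (-2 + 0)) = 117*(-556 - 2) = 117*(-558) = -65286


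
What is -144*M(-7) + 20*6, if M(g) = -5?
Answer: 840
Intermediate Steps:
-144*M(-7) + 20*6 = -144*(-5) + 20*6 = 720 + 120 = 840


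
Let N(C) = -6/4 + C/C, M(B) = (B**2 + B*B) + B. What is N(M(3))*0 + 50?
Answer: 50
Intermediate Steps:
M(B) = B + 2*B**2 (M(B) = (B**2 + B**2) + B = 2*B**2 + B = B + 2*B**2)
N(C) = -1/2 (N(C) = -6*1/4 + 1 = -3/2 + 1 = -1/2)
N(M(3))*0 + 50 = -1/2*0 + 50 = 0 + 50 = 50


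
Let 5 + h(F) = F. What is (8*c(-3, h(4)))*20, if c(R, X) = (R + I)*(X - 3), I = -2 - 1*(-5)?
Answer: 0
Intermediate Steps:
I = 3 (I = -2 + 5 = 3)
h(F) = -5 + F
c(R, X) = (-3 + X)*(3 + R) (c(R, X) = (R + 3)*(X - 3) = (3 + R)*(-3 + X) = (-3 + X)*(3 + R))
(8*c(-3, h(4)))*20 = (8*(-9 - 3*(-3) + 3*(-5 + 4) - 3*(-5 + 4)))*20 = (8*(-9 + 9 + 3*(-1) - 3*(-1)))*20 = (8*(-9 + 9 - 3 + 3))*20 = (8*0)*20 = 0*20 = 0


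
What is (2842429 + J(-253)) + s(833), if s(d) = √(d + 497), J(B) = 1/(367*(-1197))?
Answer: 1248676217270/439299 + √1330 ≈ 2.8425e+6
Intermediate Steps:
J(B) = -1/439299 (J(B) = (1/367)*(-1/1197) = -1/439299)
s(d) = √(497 + d)
(2842429 + J(-253)) + s(833) = (2842429 - 1/439299) + √(497 + 833) = 1248676217270/439299 + √1330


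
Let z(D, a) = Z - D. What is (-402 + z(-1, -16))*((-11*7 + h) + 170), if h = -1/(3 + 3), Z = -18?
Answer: -233383/6 ≈ -38897.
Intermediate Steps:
z(D, a) = -18 - D
h = -⅙ (h = -1/6 = -1*⅙ = -⅙ ≈ -0.16667)
(-402 + z(-1, -16))*((-11*7 + h) + 170) = (-402 + (-18 - 1*(-1)))*((-11*7 - ⅙) + 170) = (-402 + (-18 + 1))*((-77 - ⅙) + 170) = (-402 - 17)*(-463/6 + 170) = -419*557/6 = -233383/6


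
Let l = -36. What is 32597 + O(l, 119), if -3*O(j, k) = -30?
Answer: 32607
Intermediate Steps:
O(j, k) = 10 (O(j, k) = -1/3*(-30) = 10)
32597 + O(l, 119) = 32597 + 10 = 32607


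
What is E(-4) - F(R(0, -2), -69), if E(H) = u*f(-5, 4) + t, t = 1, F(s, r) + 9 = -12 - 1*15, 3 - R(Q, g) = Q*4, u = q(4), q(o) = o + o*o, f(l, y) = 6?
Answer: 157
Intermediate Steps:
q(o) = o + o²
u = 20 (u = 4*(1 + 4) = 4*5 = 20)
R(Q, g) = 3 - 4*Q (R(Q, g) = 3 - Q*4 = 3 - 4*Q)
F(s, r) = -36 (F(s, r) = -9 + (-12 - 1*15) = -9 + (-12 - 15) = -9 - 27 = -36)
E(H) = 121 (E(H) = 20*6 + 1 = 120 + 1 = 121)
E(-4) - F(R(0, -2), -69) = 121 - 1*(-36) = 121 + 36 = 157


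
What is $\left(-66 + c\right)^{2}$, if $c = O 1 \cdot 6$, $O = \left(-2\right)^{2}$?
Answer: $1764$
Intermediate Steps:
$O = 4$
$c = 24$ ($c = 4 \cdot 1 \cdot 6 = 4 \cdot 6 = 24$)
$\left(-66 + c\right)^{2} = \left(-66 + 24\right)^{2} = \left(-42\right)^{2} = 1764$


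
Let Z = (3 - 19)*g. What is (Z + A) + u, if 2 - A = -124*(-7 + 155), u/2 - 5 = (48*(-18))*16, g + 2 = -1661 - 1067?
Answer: 34396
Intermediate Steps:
g = -2730 (g = -2 + (-1661 - 1067) = -2 - 2728 = -2730)
u = -27638 (u = 10 + 2*((48*(-18))*16) = 10 + 2*(-864*16) = 10 + 2*(-13824) = 10 - 27648 = -27638)
Z = 43680 (Z = (3 - 19)*(-2730) = -16*(-2730) = 43680)
A = 18354 (A = 2 - (-124)*(-7 + 155) = 2 - (-124)*148 = 2 - 1*(-18352) = 2 + 18352 = 18354)
(Z + A) + u = (43680 + 18354) - 27638 = 62034 - 27638 = 34396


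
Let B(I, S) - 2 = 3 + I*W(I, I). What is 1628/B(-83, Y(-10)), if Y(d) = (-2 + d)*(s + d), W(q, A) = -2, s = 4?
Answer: 1628/171 ≈ 9.5205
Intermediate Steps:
Y(d) = (-2 + d)*(4 + d)
B(I, S) = 5 - 2*I (B(I, S) = 2 + (3 + I*(-2)) = 2 + (3 - 2*I) = 5 - 2*I)
1628/B(-83, Y(-10)) = 1628/(5 - 2*(-83)) = 1628/(5 + 166) = 1628/171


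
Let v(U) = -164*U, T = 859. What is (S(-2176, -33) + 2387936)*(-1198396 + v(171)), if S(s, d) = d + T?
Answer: -2929673267280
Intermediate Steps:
S(s, d) = 859 + d (S(s, d) = d + 859 = 859 + d)
(S(-2176, -33) + 2387936)*(-1198396 + v(171)) = ((859 - 33) + 2387936)*(-1198396 - 164*171) = (826 + 2387936)*(-1198396 - 28044) = 2388762*(-1226440) = -2929673267280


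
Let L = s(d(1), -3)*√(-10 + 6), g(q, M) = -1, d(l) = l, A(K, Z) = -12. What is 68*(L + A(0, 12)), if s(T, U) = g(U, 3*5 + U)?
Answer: -816 - 136*I ≈ -816.0 - 136.0*I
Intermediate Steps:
s(T, U) = -1
L = -2*I (L = -√(-10 + 6) = -√(-4) = -2*I ≈ -2.0*I)
68*(L + A(0, 12)) = 68*(-2*I - 12) = 68*(-12 - 2*I) = -816 - 136*I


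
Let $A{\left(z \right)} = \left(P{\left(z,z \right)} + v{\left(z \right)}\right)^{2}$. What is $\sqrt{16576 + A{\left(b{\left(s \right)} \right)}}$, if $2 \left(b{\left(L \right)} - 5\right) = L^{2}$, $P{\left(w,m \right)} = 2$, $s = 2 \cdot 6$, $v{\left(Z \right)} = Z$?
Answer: $\sqrt{22817} \approx 151.05$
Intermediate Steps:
$s = 12$
$b{\left(L \right)} = 5 + \frac{L^{2}}{2}$
$A{\left(z \right)} = \left(2 + z\right)^{2}$
$\sqrt{16576 + A{\left(b{\left(s \right)} \right)}} = \sqrt{16576 + \left(2 + \left(5 + \frac{12^{2}}{2}\right)\right)^{2}} = \sqrt{16576 + \left(2 + \left(5 + \frac{1}{2} \cdot 144\right)\right)^{2}} = \sqrt{16576 + \left(2 + \left(5 + 72\right)\right)^{2}} = \sqrt{16576 + \left(2 + 77\right)^{2}} = \sqrt{16576 + 79^{2}} = \sqrt{16576 + 6241} = \sqrt{22817}$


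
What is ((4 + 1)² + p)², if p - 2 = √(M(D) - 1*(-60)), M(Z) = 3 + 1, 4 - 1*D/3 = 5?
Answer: 1225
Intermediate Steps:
D = -3 (D = 12 - 3*5 = 12 - 15 = -3)
M(Z) = 4
p = 10 (p = 2 + √(4 - 1*(-60)) = 2 + √(4 + 60) = 2 + √64 = 2 + 8 = 10)
((4 + 1)² + p)² = ((4 + 1)² + 10)² = (5² + 10)² = (25 + 10)² = 35² = 1225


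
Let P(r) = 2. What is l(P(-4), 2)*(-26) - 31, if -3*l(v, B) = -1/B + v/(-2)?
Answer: -44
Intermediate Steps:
l(v, B) = 1/(3*B) + v/6 (l(v, B) = -(-1/B + v/(-2))/3 = -(-1/B + v*(-½))/3 = -(-1/B - v/2)/3 = 1/(3*B) + v/6)
l(P(-4), 2)*(-26) - 31 = ((⅙)*(2 + 2*2)/2)*(-26) - 31 = ((⅙)*(½)*(2 + 4))*(-26) - 31 = ((⅙)*(½)*6)*(-26) - 31 = (½)*(-26) - 31 = -13 - 31 = -44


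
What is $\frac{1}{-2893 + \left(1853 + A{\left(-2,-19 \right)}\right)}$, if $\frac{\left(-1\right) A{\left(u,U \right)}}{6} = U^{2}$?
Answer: $- \frac{1}{3206} \approx -0.00031192$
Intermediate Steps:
$A{\left(u,U \right)} = - 6 U^{2}$
$\frac{1}{-2893 + \left(1853 + A{\left(-2,-19 \right)}\right)} = \frac{1}{-2893 + \left(1853 - 6 \left(-19\right)^{2}\right)} = \frac{1}{-2893 + \left(1853 - 2166\right)} = \frac{1}{-2893 - 313} = \frac{1}{-3206} = - \frac{1}{3206}$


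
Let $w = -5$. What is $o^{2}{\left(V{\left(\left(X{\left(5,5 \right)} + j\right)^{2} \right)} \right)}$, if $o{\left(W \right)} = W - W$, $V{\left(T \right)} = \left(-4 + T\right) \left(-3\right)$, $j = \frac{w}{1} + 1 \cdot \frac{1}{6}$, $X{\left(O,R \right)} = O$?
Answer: $0$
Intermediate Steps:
$j = - \frac{29}{6}$ ($j = - \frac{5}{1} + 1 \cdot \frac{1}{6} = \left(-5\right) 1 + 1 \cdot \frac{1}{6} = -5 + \frac{1}{6} = - \frac{29}{6} \approx -4.8333$)
$V{\left(T \right)} = 12 - 3 T$
$o{\left(W \right)} = 0$
$o^{2}{\left(V{\left(\left(X{\left(5,5 \right)} + j\right)^{2} \right)} \right)} = 0^{2} = 0$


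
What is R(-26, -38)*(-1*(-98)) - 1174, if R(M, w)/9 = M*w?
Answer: 870242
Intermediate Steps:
R(M, w) = 9*M*w (R(M, w) = 9*(M*w) = 9*M*w)
R(-26, -38)*(-1*(-98)) - 1174 = (9*(-26)*(-38))*(-1*(-98)) - 1174 = 8892*98 - 1174 = 871416 - 1174 = 870242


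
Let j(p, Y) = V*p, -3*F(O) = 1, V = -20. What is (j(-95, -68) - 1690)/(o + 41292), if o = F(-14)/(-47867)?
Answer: 30156210/5929572493 ≈ 0.0050857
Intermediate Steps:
F(O) = -⅓ (F(O) = -⅓*1 = -⅓)
j(p, Y) = -20*p
o = 1/143601 (o = -⅓/(-47867) = -⅓*(-1/47867) = 1/143601 ≈ 6.9637e-6)
(j(-95, -68) - 1690)/(o + 41292) = (-20*(-95) - 1690)/(1/143601 + 41292) = (1900 - 1690)/(5929572493/143601) = 210*(143601/5929572493) = 30156210/5929572493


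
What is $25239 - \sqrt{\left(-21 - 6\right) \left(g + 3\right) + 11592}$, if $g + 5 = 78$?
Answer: $25239 - 6 \sqrt{265} \approx 25141.0$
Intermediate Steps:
$g = 73$ ($g = -5 + 78 = 73$)
$25239 - \sqrt{\left(-21 - 6\right) \left(g + 3\right) + 11592} = 25239 - \sqrt{\left(-21 - 6\right) \left(73 + 3\right) + 11592} = 25239 - \sqrt{\left(-27\right) 76 + 11592} = 25239 - \sqrt{-2052 + 11592} = 25239 - \sqrt{9540} = 25239 - 6 \sqrt{265}$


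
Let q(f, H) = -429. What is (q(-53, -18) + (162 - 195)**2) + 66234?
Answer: 66894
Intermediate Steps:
(q(-53, -18) + (162 - 195)**2) + 66234 = (-429 + (162 - 195)**2) + 66234 = (-429 + (-33)**2) + 66234 = (-429 + 1089) + 66234 = 660 + 66234 = 66894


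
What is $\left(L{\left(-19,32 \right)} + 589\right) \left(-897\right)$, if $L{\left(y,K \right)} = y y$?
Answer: $-852150$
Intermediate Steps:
$L{\left(y,K \right)} = y^{2}$
$\left(L{\left(-19,32 \right)} + 589\right) \left(-897\right) = \left(\left(-19\right)^{2} + 589\right) \left(-897\right) = \left(361 + 589\right) \left(-897\right) = 950 \left(-897\right) = -852150$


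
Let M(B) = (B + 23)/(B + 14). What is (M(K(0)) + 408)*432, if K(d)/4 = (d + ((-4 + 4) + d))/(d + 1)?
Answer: 1238760/7 ≈ 1.7697e+5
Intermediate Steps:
K(d) = 8*d/(1 + d) (K(d) = 4*((d + ((-4 + 4) + d))/(d + 1)) = 4*((d + (0 + d))/(1 + d)) = 4*((d + d)/(1 + d)) = 4*((2*d)/(1 + d)) = 4*(2*d/(1 + d)) = 8*d/(1 + d))
M(B) = (23 + B)/(14 + B)
(M(K(0)) + 408)*432 = ((23 + 8*0/(1 + 0))/(14 + 8*0/(1 + 0)) + 408)*432 = ((23 + 8*0/1)/(14 + 8*0/1) + 408)*432 = ((23 + 8*0*1)/(14 + 8*0*1) + 408)*432 = ((23 + 0)/(14 + 0) + 408)*432 = (23/14 + 408)*432 = (5735/14)*432 = 1238760/7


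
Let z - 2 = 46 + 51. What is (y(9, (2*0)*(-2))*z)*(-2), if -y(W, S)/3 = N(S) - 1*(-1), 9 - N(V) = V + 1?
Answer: 5346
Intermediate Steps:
N(V) = 8 - V (N(V) = 9 - (V + 1) = 9 - (1 + V) = 9 + (-1 - V) = 8 - V)
z = 99 (z = 2 + (46 + 51) = 2 + 97 = 99)
y(W, S) = -27 + 3*S (y(W, S) = -3*((8 - S) - 1*(-1)) = -3*((8 - S) + 1) = -3*(9 - S) = -27 + 3*S)
(y(9, (2*0)*(-2))*z)*(-2) = ((-27 + 3*((2*0)*(-2)))*99)*(-2) = ((-27 + 3*(0*(-2)))*99)*(-2) = ((-27 + 3*0)*99)*(-2) = ((-27 + 0)*99)*(-2) = -27*99*(-2) = -2673*(-2) = 5346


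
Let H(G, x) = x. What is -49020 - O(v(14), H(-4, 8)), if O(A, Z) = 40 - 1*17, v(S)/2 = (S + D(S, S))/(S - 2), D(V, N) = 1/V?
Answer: -49043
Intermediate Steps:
v(S) = 2*(S + 1/S)/(-2 + S) (v(S) = 2*((S + 1/S)/(S - 2)) = 2*((S + 1/S)/(-2 + S)) = 2*(S + 1/S)/(-2 + S))
O(A, Z) = 23 (O(A, Z) = 40 - 17 = 23)
-49020 - O(v(14), H(-4, 8)) = -49020 - 1*23 = -49020 - 23 = -49043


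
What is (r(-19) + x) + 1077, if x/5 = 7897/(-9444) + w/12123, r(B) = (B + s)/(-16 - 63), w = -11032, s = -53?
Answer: 3223464633985/3014893116 ≈ 1069.2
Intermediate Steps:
r(B) = 53/79 - B/79 (r(B) = (B - 53)/(-16 - 63) = (-53 + B)/(-79) = (-53 + B)*(-1/79) = 53/79 - B/79)
x = -333202565/38163204 (x = 5*(7897/(-9444) - 11032/12123) = 5*(7897*(-1/9444) - 11032*1/12123) = 5*(-7897/9444 - 11032/12123) = 5*(-66640513/38163204) = -333202565/38163204 ≈ -8.7310)
(r(-19) + x) + 1077 = ((53/79 - 1/79*(-19)) - 333202565/38163204) + 1077 = ((53/79 + 19/79) - 333202565/38163204) + 1077 = (72/79 - 333202565/38163204) + 1077 = -23575251947/3014893116 + 1077 = 3223464633985/3014893116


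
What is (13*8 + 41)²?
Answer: 21025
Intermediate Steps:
(13*8 + 41)² = (104 + 41)² = 145² = 21025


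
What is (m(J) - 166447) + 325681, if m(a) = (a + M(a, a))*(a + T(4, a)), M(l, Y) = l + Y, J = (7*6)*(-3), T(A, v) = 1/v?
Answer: 206865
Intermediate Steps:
J = -126 (J = 42*(-3) = -126)
M(l, Y) = Y + l
m(a) = 3*a*(a + 1/a) (m(a) = (a + (a + a))*(a + 1/a) = (a + 2*a)*(a + 1/a) = (3*a)*(a + 1/a) = 3*a*(a + 1/a))
(m(J) - 166447) + 325681 = ((3 + 3*(-126)**2) - 166447) + 325681 = ((3 + 3*15876) - 166447) + 325681 = ((3 + 47628) - 166447) + 325681 = (47631 - 166447) + 325681 = -118816 + 325681 = 206865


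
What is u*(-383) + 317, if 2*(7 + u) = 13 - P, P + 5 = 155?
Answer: 58467/2 ≈ 29234.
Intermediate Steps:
P = 150 (P = -5 + 155 = 150)
u = -151/2 (u = -7 + (13 - 1*150)/2 = -7 + (13 - 150)/2 = -7 + (1/2)*(-137) = -7 - 137/2 = -151/2 ≈ -75.500)
u*(-383) + 317 = -151/2*(-383) + 317 = 57833/2 + 317 = 58467/2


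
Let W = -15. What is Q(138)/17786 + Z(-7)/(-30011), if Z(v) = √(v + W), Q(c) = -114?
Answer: -57/8893 - I*√22/30011 ≈ -0.0064095 - 0.00015629*I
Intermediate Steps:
Z(v) = √(-15 + v) (Z(v) = √(v - 15) = √(-15 + v))
Q(138)/17786 + Z(-7)/(-30011) = -114/17786 + √(-15 - 7)/(-30011) = -114*1/17786 + √(-22)*(-1/30011) = -57/8893 + (I*√22)*(-1/30011) = -57/8893 - I*√22/30011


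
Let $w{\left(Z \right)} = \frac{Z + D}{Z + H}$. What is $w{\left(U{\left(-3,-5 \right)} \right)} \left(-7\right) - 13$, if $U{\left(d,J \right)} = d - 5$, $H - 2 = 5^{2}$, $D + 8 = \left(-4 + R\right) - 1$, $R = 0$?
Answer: $- \frac{100}{19} \approx -5.2632$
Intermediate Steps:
$D = -13$ ($D = -8 + \left(\left(-4 + 0\right) - 1\right) = -8 - 5 = -13$)
$H = 27$ ($H = 2 + 5^{2} = 2 + 25 = 27$)
$U{\left(d,J \right)} = -5 + d$
$w{\left(Z \right)} = \frac{-13 + Z}{27 + Z}$ ($w{\left(Z \right)} = \frac{Z - 13}{Z + 27} = \frac{-13 + Z}{27 + Z}$)
$w{\left(U{\left(-3,-5 \right)} \right)} \left(-7\right) - 13 = \frac{-13 - 8}{27 - 8} \left(-7\right) - 13 = \frac{1}{19} \left(-21\right) \left(-7\right) - 13 = \left(- \frac{21}{19}\right) \left(-7\right) - 13 = \frac{147}{19} - 13 = - \frac{100}{19}$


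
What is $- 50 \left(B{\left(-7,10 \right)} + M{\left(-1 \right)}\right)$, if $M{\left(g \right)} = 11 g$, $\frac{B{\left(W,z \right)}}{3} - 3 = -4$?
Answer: $700$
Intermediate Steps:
$B{\left(W,z \right)} = -3$ ($B{\left(W,z \right)} = 9 + 3 \left(-4\right) = 9 - 12 = -3$)
$- 50 \left(B{\left(-7,10 \right)} + M{\left(-1 \right)}\right) = - 50 \left(-3 + 11 \left(-1\right)\right) = - 50 \left(-3 - 11\right) = \left(-50\right) \left(-14\right) = 700$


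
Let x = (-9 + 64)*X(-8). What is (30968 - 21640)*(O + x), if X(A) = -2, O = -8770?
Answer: -82832640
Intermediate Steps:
x = -110 (x = (-9 + 64)*(-2) = 55*(-2) = -110)
(30968 - 21640)*(O + x) = (30968 - 21640)*(-8770 - 110) = 9328*(-8880) = -82832640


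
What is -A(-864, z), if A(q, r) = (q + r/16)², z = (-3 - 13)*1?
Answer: -748225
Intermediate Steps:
z = -16 (z = -16*1 = -16)
A(q, r) = (q + r/16)² (A(q, r) = (q + r*(1/16))² = (q + r/16)²)
-A(-864, z) = -(-16 + 16*(-864))²/256 = -(-16 - 13824)²/256 = -(-13840)²/256 = -191545600/256 = -1*748225 = -748225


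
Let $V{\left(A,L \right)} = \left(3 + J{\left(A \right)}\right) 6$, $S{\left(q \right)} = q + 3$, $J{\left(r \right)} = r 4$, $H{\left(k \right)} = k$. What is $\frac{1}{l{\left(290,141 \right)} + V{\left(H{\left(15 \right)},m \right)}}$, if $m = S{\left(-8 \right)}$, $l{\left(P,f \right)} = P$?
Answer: $\frac{1}{668} \approx 0.001497$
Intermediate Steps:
$J{\left(r \right)} = 4 r$
$S{\left(q \right)} = 3 + q$
$m = -5$ ($m = 3 - 8 = -5$)
$V{\left(A,L \right)} = 18 + 24 A$ ($V{\left(A,L \right)} = \left(3 + 4 A\right) 6 = 18 + 24 A$)
$\frac{1}{l{\left(290,141 \right)} + V{\left(H{\left(15 \right)},m \right)}} = \frac{1}{290 + \left(18 + 24 \cdot 15\right)} = \frac{1}{290 + \left(18 + 360\right)} = \frac{1}{290 + 378} = \frac{1}{668}$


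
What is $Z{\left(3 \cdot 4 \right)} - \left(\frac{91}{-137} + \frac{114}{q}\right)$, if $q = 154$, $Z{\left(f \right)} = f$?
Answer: $\frac{125786}{10549} \approx 11.924$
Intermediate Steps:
$Z{\left(3 \cdot 4 \right)} - \left(\frac{91}{-137} + \frac{114}{q}\right) = 3 \cdot 4 - \left(\frac{91}{-137} + \frac{114}{154}\right) = 12 - \left(91 \left(- \frac{1}{137}\right) + 114 \cdot \frac{1}{154}\right) = 12 - \left(- \frac{91}{137} + \frac{57}{77}\right) = 12 - \frac{802}{10549} = \frac{125786}{10549}$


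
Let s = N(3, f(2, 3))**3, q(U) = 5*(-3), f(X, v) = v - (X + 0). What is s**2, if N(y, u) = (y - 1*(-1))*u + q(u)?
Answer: 1771561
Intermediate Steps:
f(X, v) = v - X
q(U) = -15
N(y, u) = -15 + u*(1 + y) (N(y, u) = (y - 1*(-1))*u - 15 = (y + 1)*u - 15 = (1 + y)*u - 15 = u*(1 + y) - 15 = -15 + u*(1 + y))
s = -1331 (s = (-15 + (3 - 1*2) + (3 - 1*2)*3)**3 = (-15 + (3 - 2) + (3 - 2)*3)**3 = (-15 + 1 + 1*3)**3 = (-15 + 1 + 3)**3 = (-11)**3 = -1331)
s**2 = (-1331)**2 = 1771561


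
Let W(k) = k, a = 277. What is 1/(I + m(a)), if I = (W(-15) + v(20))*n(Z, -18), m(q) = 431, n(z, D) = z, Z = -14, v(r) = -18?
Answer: 1/893 ≈ 0.0011198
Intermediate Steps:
I = 462 (I = (-15 - 18)*(-14) = -33*(-14) = 462)
1/(I + m(a)) = 1/(462 + 431) = 1/893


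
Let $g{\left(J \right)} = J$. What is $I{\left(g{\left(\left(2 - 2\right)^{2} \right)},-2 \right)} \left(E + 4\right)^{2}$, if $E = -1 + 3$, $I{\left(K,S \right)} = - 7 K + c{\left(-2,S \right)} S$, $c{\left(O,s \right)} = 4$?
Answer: $-288$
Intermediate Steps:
$I{\left(K,S \right)} = - 7 K + 4 S$
$E = 2$
$I{\left(g{\left(\left(2 - 2\right)^{2} \right)},-2 \right)} \left(E + 4\right)^{2} = \left(- 7 \left(2 - 2\right)^{2} + 4 \left(-2\right)\right) \left(2 + 4\right)^{2} = \left(- 7 \cdot 0^{2} - 8\right) 6^{2} = \left(\left(-7\right) 0 - 8\right) 36 = \left(0 - 8\right) 36 = \left(-8\right) 36 = -288$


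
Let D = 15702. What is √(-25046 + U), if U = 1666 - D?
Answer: I*√39082 ≈ 197.69*I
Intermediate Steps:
U = -14036 (U = 1666 - 1*15702 = 1666 - 15702 = -14036)
√(-25046 + U) = √(-25046 - 14036) = √(-39082) = I*√39082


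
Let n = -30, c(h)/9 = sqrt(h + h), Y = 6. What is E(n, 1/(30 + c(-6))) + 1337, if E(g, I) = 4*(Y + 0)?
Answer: 1361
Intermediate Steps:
c(h) = 9*sqrt(2)*sqrt(h) (c(h) = 9*sqrt(h + h) = 9*sqrt(2*h) = 9*(sqrt(2)*sqrt(h)) = 9*sqrt(2)*sqrt(h))
E(g, I) = 24 (E(g, I) = 4*(6 + 0) = 4*6 = 24)
E(n, 1/(30 + c(-6))) + 1337 = 24 + 1337 = 1361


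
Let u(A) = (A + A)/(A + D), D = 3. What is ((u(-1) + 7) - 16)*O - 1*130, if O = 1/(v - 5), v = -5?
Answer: -129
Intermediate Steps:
u(A) = 2*A/(3 + A) (u(A) = (A + A)/(A + 3) = (2*A)/(3 + A) = 2*A/(3 + A))
O = -⅒ (O = 1/(-5 - 5) = 1/(-10) = -⅒ ≈ -0.10000)
((u(-1) + 7) - 16)*O - 1*130 = ((2*(-1)/(3 - 1) + 7) - 16)*(-⅒) - 1*130 = ((2*(-1)/2 + 7) - 16)*(-⅒) - 130 = ((2*(-1)*(½) + 7) - 16)*(-⅒) - 130 = ((-1 + 7) - 16)*(-⅒) - 130 = (6 - 16)*(-⅒) - 130 = -10*(-⅒) - 130 = 1 - 130 = -129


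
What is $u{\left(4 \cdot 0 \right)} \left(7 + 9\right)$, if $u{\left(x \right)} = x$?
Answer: $0$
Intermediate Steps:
$u{\left(4 \cdot 0 \right)} \left(7 + 9\right) = 4 \cdot 0 \left(7 + 9\right) = 0 \cdot 16 = 0$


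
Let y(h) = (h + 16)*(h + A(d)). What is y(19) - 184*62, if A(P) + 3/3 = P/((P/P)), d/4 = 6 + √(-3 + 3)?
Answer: -9938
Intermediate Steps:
d = 24 (d = 4*(6 + √(-3 + 3)) = 4*(6 + √0) = 4*(6 + 0) = 4*6 = 24)
A(P) = -1 + P (A(P) = -1 + P/((P/P)) = -1 + P/1 = -1 + P*1 = -1 + P)
y(h) = (16 + h)*(23 + h) (y(h) = (h + 16)*(h + (-1 + 24)) = (16 + h)*(h + 23) = (16 + h)*(23 + h))
y(19) - 184*62 = (368 + 19² + 39*19) - 184*62 = (368 + 361 + 741) - 11408 = 1470 - 11408 = -9938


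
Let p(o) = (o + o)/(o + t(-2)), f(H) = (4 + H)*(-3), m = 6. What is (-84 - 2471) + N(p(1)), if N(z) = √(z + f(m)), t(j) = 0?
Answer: -2555 + 2*I*√7 ≈ -2555.0 + 5.2915*I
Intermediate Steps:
f(H) = -12 - 3*H
p(o) = 2 (p(o) = (o + o)/(o + 0) = (2*o)/o = 2)
N(z) = √(-30 + z) (N(z) = √(z + (-12 - 3*6)) = √(z + (-12 - 18)) = √(z - 30) = √(-30 + z))
(-84 - 2471) + N(p(1)) = (-84 - 2471) + √(-30 + 2) = -2555 + √(-28) = -2555 + 2*I*√7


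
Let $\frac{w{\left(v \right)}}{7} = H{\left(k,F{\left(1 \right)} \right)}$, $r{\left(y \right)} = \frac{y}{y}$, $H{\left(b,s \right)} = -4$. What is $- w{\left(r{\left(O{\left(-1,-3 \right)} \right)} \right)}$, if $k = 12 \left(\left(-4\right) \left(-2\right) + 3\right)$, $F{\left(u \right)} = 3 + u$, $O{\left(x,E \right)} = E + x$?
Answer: $28$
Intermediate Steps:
$k = 132$ ($k = 12 \left(8 + 3\right) = 12 \cdot 11 = 132$)
$r{\left(y \right)} = 1$
$w{\left(v \right)} = -28$ ($w{\left(v \right)} = 7 \left(-4\right) = -28$)
$- w{\left(r{\left(O{\left(-1,-3 \right)} \right)} \right)} = \left(-1\right) \left(-28\right) = 28$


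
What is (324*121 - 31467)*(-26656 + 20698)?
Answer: -46097046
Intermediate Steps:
(324*121 - 31467)*(-26656 + 20698) = (39204 - 31467)*(-5958) = 7737*(-5958) = -46097046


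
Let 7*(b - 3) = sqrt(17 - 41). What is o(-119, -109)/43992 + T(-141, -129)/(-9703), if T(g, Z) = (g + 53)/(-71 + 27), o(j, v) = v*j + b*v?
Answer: 30649187/106713594 - 109*I*sqrt(6)/153972 ≈ 0.28721 - 0.001734*I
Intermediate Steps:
b = 3 + 2*I*sqrt(6)/7 (b = 3 + sqrt(17 - 41)/7 = 3 + sqrt(-24)/7 = 3 + (2*I*sqrt(6))/7 = 3 + 2*I*sqrt(6)/7 ≈ 3.0 + 0.69985*I)
o(j, v) = j*v + v*(3 + 2*I*sqrt(6)/7) (o(j, v) = v*j + (3 + 2*I*sqrt(6)/7)*v = j*v + v*(3 + 2*I*sqrt(6)/7))
T(g, Z) = -53/44 - g/44 (T(g, Z) = (53 + g)/(-44) = (53 + g)*(-1/44) = -53/44 - g/44)
o(-119, -109)/43992 + T(-141, -129)/(-9703) = ((1/7)*(-109)*(21 + 7*(-119) + 2*I*sqrt(6)))/43992 + (-53/44 - 1/44*(-141))/(-9703) = ((1/7)*(-109)*(21 - 833 + 2*I*sqrt(6)))*(1/43992) + (-53/44 + 141/44)*(-1/9703) = ((1/7)*(-109)*(-812 + 2*I*sqrt(6)))*(1/43992) + 2*(-1/9703) = (12644 - 218*I*sqrt(6)/7)*(1/43992) - 2/9703 = (3161/10998 - 109*I*sqrt(6)/153972) - 2/9703 = 30649187/106713594 - 109*I*sqrt(6)/153972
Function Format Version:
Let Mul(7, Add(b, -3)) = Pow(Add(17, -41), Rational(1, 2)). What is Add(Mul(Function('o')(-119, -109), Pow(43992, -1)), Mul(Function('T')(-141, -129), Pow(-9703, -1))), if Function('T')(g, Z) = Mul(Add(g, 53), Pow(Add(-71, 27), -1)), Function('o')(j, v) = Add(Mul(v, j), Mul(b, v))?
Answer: Add(Rational(30649187, 106713594), Mul(Rational(-109, 153972), I, Pow(6, Rational(1, 2)))) ≈ Add(0.28721, Mul(-0.0017340, I))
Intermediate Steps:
b = Add(3, Mul(Rational(2, 7), I, Pow(6, Rational(1, 2)))) (b = Add(3, Mul(Rational(1, 7), Pow(Add(17, -41), Rational(1, 2)))) = Add(3, Mul(Rational(1, 7), Pow(-24, Rational(1, 2)))) = Add(3, Mul(Rational(1, 7), Mul(2, I, Pow(6, Rational(1, 2))))) = Add(3, Mul(Rational(2, 7), I, Pow(6, Rational(1, 2)))) ≈ Add(3.0000, Mul(0.69985, I)))
Function('o')(j, v) = Add(Mul(j, v), Mul(v, Add(3, Mul(Rational(2, 7), I, Pow(6, Rational(1, 2)))))) (Function('o')(j, v) = Add(Mul(v, j), Mul(Add(3, Mul(Rational(2, 7), I, Pow(6, Rational(1, 2)))), v)) = Add(Mul(j, v), Mul(v, Add(3, Mul(Rational(2, 7), I, Pow(6, Rational(1, 2)))))))
Function('T')(g, Z) = Add(Rational(-53, 44), Mul(Rational(-1, 44), g)) (Function('T')(g, Z) = Mul(Add(53, g), Pow(-44, -1)) = Mul(Add(53, g), Rational(-1, 44)) = Add(Rational(-53, 44), Mul(Rational(-1, 44), g)))
Add(Mul(Function('o')(-119, -109), Pow(43992, -1)), Mul(Function('T')(-141, -129), Pow(-9703, -1))) = Add(Mul(Mul(Rational(1, 7), -109, Add(21, Mul(7, -119), Mul(2, I, Pow(6, Rational(1, 2))))), Pow(43992, -1)), Mul(Add(Rational(-53, 44), Mul(Rational(-1, 44), -141)), Pow(-9703, -1))) = Add(Mul(Mul(Rational(1, 7), -109, Add(21, -833, Mul(2, I, Pow(6, Rational(1, 2))))), Rational(1, 43992)), Mul(Add(Rational(-53, 44), Rational(141, 44)), Rational(-1, 9703))) = Add(Mul(Mul(Rational(1, 7), -109, Add(-812, Mul(2, I, Pow(6, Rational(1, 2))))), Rational(1, 43992)), Mul(2, Rational(-1, 9703))) = Add(Mul(Add(12644, Mul(Rational(-218, 7), I, Pow(6, Rational(1, 2)))), Rational(1, 43992)), Rational(-2, 9703)) = Add(Add(Rational(3161, 10998), Mul(Rational(-109, 153972), I, Pow(6, Rational(1, 2)))), Rational(-2, 9703)) = Add(Rational(30649187, 106713594), Mul(Rational(-109, 153972), I, Pow(6, Rational(1, 2))))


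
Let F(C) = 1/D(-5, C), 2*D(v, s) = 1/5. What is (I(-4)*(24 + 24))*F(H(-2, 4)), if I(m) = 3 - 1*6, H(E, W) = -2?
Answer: -1440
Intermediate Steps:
I(m) = -3 (I(m) = 3 - 6 = -3)
D(v, s) = ⅒ (D(v, s) = (½)/5 = (½)*(⅕) = ⅒)
F(C) = 10 (F(C) = 1/(⅒) = 10)
(I(-4)*(24 + 24))*F(H(-2, 4)) = -3*(24 + 24)*10 = -3*48*10 = -144*10 = -1440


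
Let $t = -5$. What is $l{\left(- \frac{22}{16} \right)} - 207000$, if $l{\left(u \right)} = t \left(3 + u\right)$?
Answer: $- \frac{1656065}{8} \approx -2.0701 \cdot 10^{5}$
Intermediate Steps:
$l{\left(u \right)} = -15 - 5 u$ ($l{\left(u \right)} = - 5 \left(3 + u\right) = -15 - 5 u$)
$l{\left(- \frac{22}{16} \right)} - 207000 = \left(-15 - 5 \left(- \frac{22}{16}\right)\right) - 207000 = \left(-15 - 5 \left(\left(-22\right) \frac{1}{16}\right)\right) - 207000 = \left(-15 - - \frac{55}{8}\right) - 207000 = \left(-15 + \frac{55}{8}\right) - 207000 = - \frac{65}{8} - 207000 = - \frac{1656065}{8}$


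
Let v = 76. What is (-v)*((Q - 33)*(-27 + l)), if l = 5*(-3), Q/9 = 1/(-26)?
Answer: -1383732/13 ≈ -1.0644e+5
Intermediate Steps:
Q = -9/26 (Q = 9/(-26) = 9*(-1/26) = -9/26 ≈ -0.34615)
l = -15
(-v)*((Q - 33)*(-27 + l)) = (-1*76)*((-9/26 - 33)*(-27 - 15)) = -(-32946)*(-42)/13 = -76*18207/13 = -1383732/13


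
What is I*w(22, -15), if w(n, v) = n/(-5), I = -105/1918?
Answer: 33/137 ≈ 0.24088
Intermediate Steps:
I = -15/274 (I = -105*1/1918 = -15/274 ≈ -0.054745)
w(n, v) = -n/5 (w(n, v) = n*(-1/5) = -n/5)
I*w(22, -15) = -(-3)*22/274 = -15/274*(-22/5) = 33/137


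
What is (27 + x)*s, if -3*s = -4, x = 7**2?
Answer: 304/3 ≈ 101.33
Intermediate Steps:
x = 49
s = 4/3 (s = -1/3*(-4) = 4/3 ≈ 1.3333)
(27 + x)*s = (27 + 49)*(4/3) = 76*(4/3) = 304/3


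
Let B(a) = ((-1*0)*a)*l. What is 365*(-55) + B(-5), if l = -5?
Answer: -20075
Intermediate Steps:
B(a) = 0 (B(a) = ((-1*0)*a)*(-5) = (0*a)*(-5) = 0*(-5) = 0)
365*(-55) + B(-5) = 365*(-55) + 0 = -20075 + 0 = -20075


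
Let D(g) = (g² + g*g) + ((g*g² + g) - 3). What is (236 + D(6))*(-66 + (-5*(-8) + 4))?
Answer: -11594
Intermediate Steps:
D(g) = -3 + g + g³ + 2*g² (D(g) = (g² + g²) + ((g³ + g) - 3) = 2*g² + ((g + g³) - 3) = 2*g² + (-3 + g + g³) = -3 + g + g³ + 2*g²)
(236 + D(6))*(-66 + (-5*(-8) + 4)) = (236 + (-3 + 6 + 6³ + 2*6²))*(-66 + (-5*(-8) + 4)) = (236 + (-3 + 6 + 216 + 2*36))*(-66 + (40 + 4)) = (236 + (-3 + 6 + 216 + 72))*(-66 + 44) = (236 + 291)*(-22) = 527*(-22) = -11594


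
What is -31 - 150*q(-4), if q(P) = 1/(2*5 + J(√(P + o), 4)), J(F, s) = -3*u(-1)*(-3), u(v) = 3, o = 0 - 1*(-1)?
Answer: -1297/37 ≈ -35.054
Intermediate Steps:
o = 1 (o = 0 + 1 = 1)
J(F, s) = 27 (J(F, s) = -3*3*(-3) = -9*(-3) = 27)
q(P) = 1/37 (q(P) = 1/(2*5 + 27) = 1/(10 + 27) = 1/37)
-31 - 150*q(-4) = -31 - 150*1/37 = -31 - 150/37 = -1297/37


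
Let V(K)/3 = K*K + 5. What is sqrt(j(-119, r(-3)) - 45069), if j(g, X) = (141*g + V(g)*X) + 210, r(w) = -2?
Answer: I*sqrt(146634) ≈ 382.93*I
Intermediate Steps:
V(K) = 15 + 3*K**2 (V(K) = 3*(K*K + 5) = 3*(K**2 + 5) = 3*(5 + K**2) = 15 + 3*K**2)
j(g, X) = 210 + 141*g + X*(15 + 3*g**2) (j(g, X) = (141*g + (15 + 3*g**2)*X) + 210 = (141*g + X*(15 + 3*g**2)) + 210 = 210 + 141*g + X*(15 + 3*g**2))
sqrt(j(-119, r(-3)) - 45069) = sqrt((210 + 141*(-119) + 3*(-2)*(5 + (-119)**2)) - 45069) = sqrt((210 - 16779 + 3*(-2)*(5 + 14161)) - 45069) = sqrt((210 - 16779 + 3*(-2)*14166) - 45069) = sqrt((210 - 16779 - 84996) - 45069) = sqrt(-101565 - 45069) = sqrt(-146634) = I*sqrt(146634)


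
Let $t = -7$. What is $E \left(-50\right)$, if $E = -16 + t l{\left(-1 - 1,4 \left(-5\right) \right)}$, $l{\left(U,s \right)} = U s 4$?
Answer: $56800$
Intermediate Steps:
$l{\left(U,s \right)} = 4 U s$
$E = -1136$ ($E = -16 - 7 \cdot 4 \left(-1 - 1\right) 4 \left(-5\right) = -16 - 7 \cdot 4 \left(-2\right) \left(-20\right) = -16 - 1120 = -1136$)
$E \left(-50\right) = \left(-1136\right) \left(-50\right) = 56800$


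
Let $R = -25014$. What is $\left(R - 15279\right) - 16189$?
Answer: $-56482$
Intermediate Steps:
$\left(R - 15279\right) - 16189 = \left(-25014 - 15279\right) - 16189 = -40293 - 16189 = -56482$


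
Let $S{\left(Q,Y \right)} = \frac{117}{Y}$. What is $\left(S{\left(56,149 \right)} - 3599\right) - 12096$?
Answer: $- \frac{2338438}{149} \approx -15694.0$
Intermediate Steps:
$\left(S{\left(56,149 \right)} - 3599\right) - 12096 = \left(\frac{117}{149} - 3599\right) - 12096 = - \frac{536134}{149} - 12096 = - \frac{2338438}{149}$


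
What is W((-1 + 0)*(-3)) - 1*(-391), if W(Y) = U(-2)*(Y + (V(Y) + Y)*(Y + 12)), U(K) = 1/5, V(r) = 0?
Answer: 2003/5 ≈ 400.60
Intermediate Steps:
U(K) = 1/5
W(Y) = Y/5 + Y*(12 + Y)/5 (W(Y) = (Y + (0 + Y)*(Y + 12))/5 = (Y + Y*(12 + Y))/5 = Y/5 + Y*(12 + Y)/5)
W((-1 + 0)*(-3)) - 1*(-391) = ((-1 + 0)*(-3))*(13 + (-1 + 0)*(-3))/5 - 1*(-391) = (-1*(-3))*(13 - 1*(-3))/5 + 391 = (1/5)*3*(13 + 3) + 391 = (1/5)*3*16 + 391 = 48/5 + 391 = 2003/5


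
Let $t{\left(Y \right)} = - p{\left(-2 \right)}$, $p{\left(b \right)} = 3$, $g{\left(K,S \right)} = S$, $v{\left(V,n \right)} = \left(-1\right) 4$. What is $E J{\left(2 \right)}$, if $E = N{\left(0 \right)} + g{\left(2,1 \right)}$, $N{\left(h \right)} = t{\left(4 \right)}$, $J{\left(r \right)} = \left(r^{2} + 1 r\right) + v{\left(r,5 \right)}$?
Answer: $-4$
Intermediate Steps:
$v{\left(V,n \right)} = -4$
$t{\left(Y \right)} = -3$ ($t{\left(Y \right)} = \left(-1\right) 3 = -3$)
$J{\left(r \right)} = -4 + r + r^{2}$ ($J{\left(r \right)} = \left(r^{2} + 1 r\right) - 4 = \left(r^{2} + r\right) - 4 = \left(r + r^{2}\right) - 4 = -4 + r + r^{2}$)
$N{\left(h \right)} = -3$
$E = -2$ ($E = -3 + 1 = -2$)
$E J{\left(2 \right)} = - 2 \left(-4 + 2 + 2^{2}\right) = - 2 \left(-4 + 2 + 4\right) = \left(-2\right) 2 = -4$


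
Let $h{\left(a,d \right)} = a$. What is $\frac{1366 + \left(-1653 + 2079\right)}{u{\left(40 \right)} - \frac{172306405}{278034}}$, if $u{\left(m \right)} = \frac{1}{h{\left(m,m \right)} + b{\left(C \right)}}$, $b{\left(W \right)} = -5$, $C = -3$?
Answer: $- \frac{17438292480}{6030446141} \approx -2.8917$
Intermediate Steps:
$u{\left(m \right)} = \frac{1}{-5 + m}$ ($u{\left(m \right)} = \frac{1}{m - 5} = \frac{1}{-5 + m}$)
$\frac{1366 + \left(-1653 + 2079\right)}{u{\left(40 \right)} - \frac{172306405}{278034}} = \frac{1366 + \left(-1653 + 2079\right)}{\frac{1}{-5 + 40} - \frac{172306405}{278034}} = \frac{1366 + 426}{\frac{1}{35} - \frac{172306405}{278034}} = \frac{1792}{\frac{1}{35} + \left(-619 + \left(\frac{373}{622} - \frac{595}{447}\right)\right)} = \frac{1792}{\frac{1}{35} - \frac{172306405}{278034}} = \frac{1792}{- \frac{6030446141}{9731190}} = 1792 \left(- \frac{9731190}{6030446141}\right) = - \frac{17438292480}{6030446141}$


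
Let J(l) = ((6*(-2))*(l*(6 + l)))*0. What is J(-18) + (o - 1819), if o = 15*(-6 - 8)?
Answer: -2029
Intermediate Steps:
o = -210 (o = 15*(-14) = -210)
J(l) = 0 (J(l) = -12*l*(6 + l)*0 = 0)
J(-18) + (o - 1819) = 0 + (-210 - 1819) = 0 - 2029 = -2029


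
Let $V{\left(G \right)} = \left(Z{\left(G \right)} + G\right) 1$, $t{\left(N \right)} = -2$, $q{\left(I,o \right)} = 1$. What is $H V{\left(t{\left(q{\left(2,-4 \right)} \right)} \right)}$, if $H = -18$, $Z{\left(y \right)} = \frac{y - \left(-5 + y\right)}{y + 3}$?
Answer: $-54$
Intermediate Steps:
$Z{\left(y \right)} = \frac{5}{3 + y}$
$V{\left(G \right)} = G + \frac{5}{3 + G}$ ($V{\left(G \right)} = \left(\frac{5}{3 + G} + G\right) 1 = \left(G + \frac{5}{3 + G}\right) 1 = G + \frac{5}{3 + G}$)
$H V{\left(t{\left(q{\left(2,-4 \right)} \right)} \right)} = - 18 \frac{5 - 2 \left(3 - 2\right)}{3 - 2} = - 18 \frac{5 - 2}{1} = - 18 \cdot 1 \left(5 - 2\right) = - 18 \cdot 1 \cdot 3 = \left(-18\right) 3 = -54$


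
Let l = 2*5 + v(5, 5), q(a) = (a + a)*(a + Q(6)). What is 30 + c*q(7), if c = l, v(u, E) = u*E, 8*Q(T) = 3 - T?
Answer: 13105/4 ≈ 3276.3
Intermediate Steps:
Q(T) = 3/8 - T/8 (Q(T) = (3 - T)/8 = 3/8 - T/8)
v(u, E) = E*u
q(a) = 2*a*(-3/8 + a) (q(a) = (a + a)*(a + (3/8 - ⅛*6)) = (2*a)*(a + (3/8 - ¾)) = (2*a)*(a - 3/8) = (2*a)*(-3/8 + a) = 2*a*(-3/8 + a))
l = 35 (l = 2*5 + 5*5 = 10 + 25 = 35)
c = 35
30 + c*q(7) = 30 + 35*((¼)*7*(-3 + 8*7)) = 30 + 35*((¼)*7*(-3 + 56)) = 30 + 35*((¼)*7*53) = 30 + 35*(371/4) = 30 + 12985/4 = 13105/4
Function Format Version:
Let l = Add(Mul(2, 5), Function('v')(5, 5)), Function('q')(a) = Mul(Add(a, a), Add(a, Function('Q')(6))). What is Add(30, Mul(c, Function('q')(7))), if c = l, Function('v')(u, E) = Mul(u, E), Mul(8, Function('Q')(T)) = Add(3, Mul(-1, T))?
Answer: Rational(13105, 4) ≈ 3276.3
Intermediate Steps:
Function('Q')(T) = Add(Rational(3, 8), Mul(Rational(-1, 8), T)) (Function('Q')(T) = Mul(Rational(1, 8), Add(3, Mul(-1, T))) = Add(Rational(3, 8), Mul(Rational(-1, 8), T)))
Function('v')(u, E) = Mul(E, u)
Function('q')(a) = Mul(2, a, Add(Rational(-3, 8), a)) (Function('q')(a) = Mul(Add(a, a), Add(a, Add(Rational(3, 8), Mul(Rational(-1, 8), 6)))) = Mul(Mul(2, a), Add(a, Add(Rational(3, 8), Rational(-3, 4)))) = Mul(Mul(2, a), Add(a, Rational(-3, 8))) = Mul(Mul(2, a), Add(Rational(-3, 8), a)) = Mul(2, a, Add(Rational(-3, 8), a)))
l = 35 (l = Add(Mul(2, 5), Mul(5, 5)) = Add(10, 25) = 35)
c = 35
Add(30, Mul(c, Function('q')(7))) = Add(30, Mul(35, Mul(Rational(1, 4), 7, Add(-3, Mul(8, 7))))) = Add(30, Mul(35, Mul(Rational(1, 4), 7, Add(-3, 56)))) = Add(30, Mul(35, Mul(Rational(1, 4), 7, 53))) = Add(30, Mul(35, Rational(371, 4))) = Add(30, Rational(12985, 4)) = Rational(13105, 4)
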